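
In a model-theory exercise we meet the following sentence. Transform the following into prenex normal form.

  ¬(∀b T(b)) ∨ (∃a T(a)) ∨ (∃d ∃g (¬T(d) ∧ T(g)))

Drive negations inward (¬∀x A ≡ ∃x ¬A, ¬∃x A ≡ ∀x ¬A, De Morgan for ∧/∨):
  (∃b ¬T(b)) ∨ (∃a T(a)) ∨ (∃d ∃g (¬T(d) ∧ T(g)))
Pull the quantifiers to the front (each side's bound variable is not free in the other side):
  ∃b ∃a ∃d ∃g (¬T(b) ∨ T(a) ∨ ¬T(d) ∧ T(g))

∃b ∃a ∃d ∃g (¬T(b) ∨ T(a) ∨ ¬T(d) ∧ T(g))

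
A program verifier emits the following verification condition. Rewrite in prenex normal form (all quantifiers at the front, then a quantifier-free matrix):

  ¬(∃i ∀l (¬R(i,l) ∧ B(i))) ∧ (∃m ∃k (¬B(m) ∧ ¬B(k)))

∀i ∃l ∃m ∃k ((R(i,l) ∨ ¬B(i)) ∧ ¬B(m) ∧ ¬B(k))

Move each ¬ inward, flipping quantifiers it crosses:
  (∀i ∃l (R(i,l) ∨ ¬B(i))) ∧ (∃m ∃k (¬B(m) ∧ ¬B(k)))
Finally move all quantifiers to the prefix:
  ∀i ∃l ∃m ∃k ((R(i,l) ∨ ¬B(i)) ∧ ¬B(m) ∧ ¬B(k))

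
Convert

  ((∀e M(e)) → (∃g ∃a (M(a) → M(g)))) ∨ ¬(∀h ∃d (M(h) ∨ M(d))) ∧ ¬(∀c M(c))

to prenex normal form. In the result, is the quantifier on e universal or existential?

existential

Rewrite implications/biconditionals: A → B as ¬A ∨ B.
  ¬(∀e M(e)) ∨ (∃g ∃a (¬M(a) ∨ M(g))) ∨ ¬(∀h ∃d (M(h) ∨ M(d))) ∧ ¬(∀c M(c))
Drive negations inward (¬∀x A ≡ ∃x ¬A, ¬∃x A ≡ ∀x ¬A, De Morgan for ∧/∨):
  (∃e ¬M(e)) ∨ (∃g ∃a (¬M(a) ∨ M(g))) ∨ (∃h ∀d (¬M(h) ∧ ¬M(d))) ∧ (∃c ¬M(c))
Extract every quantifier outward, since the variables are now distinct and don't occur free across branches:
  ∃e ∃g ∃a ∃h ∀d ∃c (¬M(e) ∨ ¬M(a) ∨ M(g) ∨ ¬M(h) ∧ ¬M(d) ∧ ¬M(c))
The quantifier ∀e sits under an odd number of negations (counting the antecedent side of each →), so it flips to ∃e.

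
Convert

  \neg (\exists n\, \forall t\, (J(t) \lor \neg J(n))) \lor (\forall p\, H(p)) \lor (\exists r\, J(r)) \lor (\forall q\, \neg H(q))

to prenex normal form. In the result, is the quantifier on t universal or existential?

existential

Drive negations inward (¬∀x A ≡ ∃x ¬A, ¬∃x A ≡ ∀x ¬A, De Morgan for ∧/∨):
  (\forall n\, \exists t\, (\neg J(t) \land J(n))) \lor (\forall p\, H(p)) \lor (\exists r\, J(r)) \lor (\forall q\, \neg H(q))
All bound variables are already distinct, so no renaming is needed.
Extract every quantifier outward, since the variables are now distinct and don't occur free across branches:
  \forall n\, \exists t\, \forall p\, \exists r\, \forall q\, (\neg J(t) \land J(n) \lor H(p) \lor J(r) \lor \neg H(q))
The quantifier \forall t sits under an odd number of negations, so it flips to \exists t.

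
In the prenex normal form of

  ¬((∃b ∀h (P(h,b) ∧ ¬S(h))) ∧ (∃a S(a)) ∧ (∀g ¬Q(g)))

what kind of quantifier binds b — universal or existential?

universal

Drive negations inward (¬∀x A ≡ ∃x ¬A, ¬∃x A ≡ ∀x ¬A, De Morgan for ∧/∨):
  (∀b ∃h (¬P(h,b) ∨ S(h))) ∨ (∀a ¬S(a)) ∨ (∃g Q(g))
All bound variables are already distinct, so no renaming is needed.
Pull the quantifiers to the front (each side's bound variable is not free in the other side):
  ∀b ∃h ∀a ∃g (¬P(h,b) ∨ S(h) ∨ ¬S(a) ∨ Q(g))
The quantifier ∃b sits under an odd number of negations, so it flips to ∀b.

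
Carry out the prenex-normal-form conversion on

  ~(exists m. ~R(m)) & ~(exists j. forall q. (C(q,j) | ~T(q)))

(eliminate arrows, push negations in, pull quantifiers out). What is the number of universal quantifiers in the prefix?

2

Drive negations inward (¬∀x A ≡ ∃x ¬A, ¬∃x A ≡ ∀x ¬A, De Morgan for ∧/∨):
  (forall m. R(m)) & (forall j. exists q. (~C(q,j) & T(q)))
All bound variables are already distinct, so no renaming is needed.
Extract every quantifier outward, since the variables are now distinct and don't occur free across branches:
  forall m. forall j. exists q. (R(m) & ~C(q,j) & T(q))
The prefix is forall m forall j exists q: 2 universal, 1 existential.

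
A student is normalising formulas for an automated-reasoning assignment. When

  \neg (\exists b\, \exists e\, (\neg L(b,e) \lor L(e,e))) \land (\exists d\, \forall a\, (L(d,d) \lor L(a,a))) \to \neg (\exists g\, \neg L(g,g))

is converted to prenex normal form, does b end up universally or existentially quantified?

Rewrite implications/biconditionals: A → B as ¬A ∨ B.
  \neg (\neg (\exists b\, \exists e\, (\neg L(b,e) \lor L(e,e))) \land (\exists d\, \forall a\, (L(d,d) \lor L(a,a)))) \lor \neg (\exists g\, \neg L(g,g))
Push ¬ through the quantifiers and connectives to reach negation normal form:
  (\exists b\, \exists e\, (\neg L(b,e) \lor L(e,e))) \lor (\forall d\, \exists a\, (\neg L(d,d) \land \neg L(a,a))) \lor (\forall g\, L(g,g))
All bound variables are already distinct, so no renaming is needed.
Extract every quantifier outward, since the variables are now distinct and don't occur free across branches:
  \exists b\, \exists e\, \forall d\, \exists a\, \forall g\, (\neg L(b,e) \lor L(e,e) \lor \neg L(d,d) \land \neg L(a,a) \lor L(g,g))
The quantifier \exists b sits under an even number of negations (counting the antecedent side of each →), so it remains existential.

existential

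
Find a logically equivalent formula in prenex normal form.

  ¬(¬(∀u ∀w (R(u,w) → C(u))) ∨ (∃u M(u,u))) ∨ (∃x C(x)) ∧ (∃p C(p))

Rewrite implications/biconditionals: A → B as ¬A ∨ B.
  ¬(¬(∀u ∀w (¬R(u,w) ∨ C(u))) ∨ (∃u M(u,u))) ∨ (∃x C(x)) ∧ (∃p C(p))
Drive negations inward (¬∀x A ≡ ∃x ¬A, ¬∃x A ≡ ∀x ¬A, De Morgan for ∧/∨):
  (∀u ∀w (¬R(u,w) ∨ C(u))) ∧ (∀u ¬M(u,u)) ∨ (∃x C(x)) ∧ (∃p C(p))
Standardize variables apart so no two quantifiers bind the same name: u↦x1.
  (∀u ∀w (¬R(u,w) ∨ C(u))) ∧ (∀x1 ¬M(x1,x1)) ∨ (∃x C(x)) ∧ (∃p C(p))
Extract every quantifier outward, since the variables are now distinct and don't occur free across branches:
  ∀u ∀w ∀x1 ∃x ∃p ((¬R(u,w) ∨ C(u)) ∧ ¬M(x1,x1) ∨ C(x) ∧ C(p))

∀u ∀w ∀x1 ∃x ∃p ((¬R(u,w) ∨ C(u)) ∧ ¬M(x1,x1) ∨ C(x) ∧ C(p))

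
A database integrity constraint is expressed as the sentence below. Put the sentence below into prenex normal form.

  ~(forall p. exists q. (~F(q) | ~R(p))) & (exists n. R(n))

Move each ¬ inward, flipping quantifiers it crosses:
  (exists p. forall q. (F(q) & R(p))) & (exists n. R(n))
All bound variables are already distinct, so no renaming is needed.
Pull the quantifiers to the front (each side's bound variable is not free in the other side):
  exists p. forall q. exists n. (F(q) & R(p) & R(n))

exists p. forall q. exists n. (F(q) & R(p) & R(n))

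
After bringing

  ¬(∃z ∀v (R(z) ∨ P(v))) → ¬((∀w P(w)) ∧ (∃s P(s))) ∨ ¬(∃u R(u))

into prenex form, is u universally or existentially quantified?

universal

Rewrite implications/biconditionals: A → B as ¬A ∨ B.
  ¬¬(∃z ∀v (R(z) ∨ P(v))) ∨ ¬((∀w P(w)) ∧ (∃s P(s))) ∨ ¬(∃u R(u))
Drive negations inward (¬∀x A ≡ ∃x ¬A, ¬∃x A ≡ ∀x ¬A, De Morgan for ∧/∨):
  (∃z ∀v (R(z) ∨ P(v))) ∨ (∃w ¬P(w)) ∨ (∀s ¬P(s)) ∨ (∀u ¬R(u))
Pull the quantifiers to the front (each side's bound variable is not free in the other side):
  ∃z ∀v ∃w ∀s ∀u (R(z) ∨ P(v) ∨ ¬P(w) ∨ ¬P(s) ∨ ¬R(u))
The quantifier ∃u sits under an odd number of negations (counting the antecedent side of each →), so it flips to ∀u.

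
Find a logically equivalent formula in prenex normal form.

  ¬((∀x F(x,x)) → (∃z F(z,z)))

∀x ∀z (F(x,x) ∧ ¬F(z,z))

First replace A → B with ¬A ∨ B.
  ¬(¬(∀x F(x,x)) ∨ (∃z F(z,z)))
Move each ¬ inward, flipping quantifiers it crosses:
  (∀x F(x,x)) ∧ (∀z ¬F(z,z))
All bound variables are already distinct, so no renaming is needed.
Finally move all quantifiers to the prefix:
  ∀x ∀z (F(x,x) ∧ ¬F(z,z))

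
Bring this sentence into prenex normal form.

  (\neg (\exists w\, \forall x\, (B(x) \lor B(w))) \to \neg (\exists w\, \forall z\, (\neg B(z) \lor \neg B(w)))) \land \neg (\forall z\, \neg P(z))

\exists w\, \forall x\, \forall v\, \exists z\, \exists u\, ((B(x) \lor B(w) \lor B(z) \land B(v)) \land P(u))

Rewrite implications/biconditionals: A → B as ¬A ∨ B.
  (\neg \neg (\exists w\, \forall x\, (B(x) \lor B(w))) \lor \neg (\exists w\, \forall z\, (\neg B(z) \lor \neg B(w)))) \land \neg (\forall z\, \neg P(z))
Drive negations inward (¬∀x A ≡ ∃x ¬A, ¬∃x A ≡ ∀x ¬A, De Morgan for ∧/∨):
  ((\exists w\, \forall x\, (B(x) \lor B(w))) \lor (\forall w\, \exists z\, (B(z) \land B(w)))) \land (\exists z\, P(z))
Give each quantifier a distinct variable: w↦v, z↦u.
  ((\exists w\, \forall x\, (B(x) \lor B(w))) \lor (\forall v\, \exists z\, (B(z) \land B(v)))) \land (\exists u\, P(u))
Finally move all quantifiers to the prefix:
  \exists w\, \forall x\, \forall v\, \exists z\, \exists u\, ((B(x) \lor B(w) \lor B(z) \land B(v)) \land P(u))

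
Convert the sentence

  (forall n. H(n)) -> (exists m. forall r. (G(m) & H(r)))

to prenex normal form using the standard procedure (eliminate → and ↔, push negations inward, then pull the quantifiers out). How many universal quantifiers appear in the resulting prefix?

1

Eliminate → and ↔ using ¬ and ∨.
  ~(forall n. H(n)) | (exists m. forall r. (G(m) & H(r)))
Move each ¬ inward, flipping quantifiers it crosses:
  (exists n. ~H(n)) | (exists m. forall r. (G(m) & H(r)))
Extract every quantifier outward, since the variables are now distinct and don't occur free across branches:
  exists n. exists m. forall r. (~H(n) | G(m) & H(r))
The prefix is exists n exists m forall r: 1 universal, 2 existential.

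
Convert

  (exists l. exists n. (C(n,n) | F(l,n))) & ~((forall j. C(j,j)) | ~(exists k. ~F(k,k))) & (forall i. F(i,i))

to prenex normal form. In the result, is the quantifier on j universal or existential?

Drive negations inward (¬∀x A ≡ ∃x ¬A, ¬∃x A ≡ ∀x ¬A, De Morgan for ∧/∨):
  (exists l. exists n. (C(n,n) | F(l,n))) & (exists j. ~C(j,j)) & (exists k. ~F(k,k)) & (forall i. F(i,i))
All bound variables are already distinct, so no renaming is needed.
Finally move all quantifiers to the prefix:
  exists l. exists n. exists j. exists k. forall i. ((C(n,n) | F(l,n)) & ~C(j,j) & ~F(k,k) & F(i,i))
The quantifier forall j sits under an odd number of negations, so it flips to exists j.

existential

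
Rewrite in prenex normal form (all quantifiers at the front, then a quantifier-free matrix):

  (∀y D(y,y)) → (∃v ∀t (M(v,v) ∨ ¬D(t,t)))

∃y ∃v ∀t (¬D(y,y) ∨ M(v,v) ∨ ¬D(t,t))

Rewrite implications/biconditionals: A → B as ¬A ∨ B.
  ¬(∀y D(y,y)) ∨ (∃v ∀t (M(v,v) ∨ ¬D(t,t)))
Move each ¬ inward, flipping quantifiers it crosses:
  (∃y ¬D(y,y)) ∨ (∃v ∀t (M(v,v) ∨ ¬D(t,t)))
All bound variables are already distinct, so no renaming is needed.
Pull the quantifiers to the front (each side's bound variable is not free in the other side):
  ∃y ∃v ∀t (¬D(y,y) ∨ M(v,v) ∨ ¬D(t,t))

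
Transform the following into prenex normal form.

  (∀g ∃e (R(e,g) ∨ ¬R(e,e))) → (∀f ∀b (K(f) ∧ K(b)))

Eliminate → and ↔ using ¬ and ∨.
  ¬(∀g ∃e (R(e,g) ∨ ¬R(e,e))) ∨ (∀f ∀b (K(f) ∧ K(b)))
Drive negations inward (¬∀x A ≡ ∃x ¬A, ¬∃x A ≡ ∀x ¬A, De Morgan for ∧/∨):
  (∃g ∀e (¬R(e,g) ∧ R(e,e))) ∨ (∀f ∀b (K(f) ∧ K(b)))
Finally move all quantifiers to the prefix:
  ∃g ∀e ∀f ∀b (¬R(e,g) ∧ R(e,e) ∨ K(f) ∧ K(b))

∃g ∀e ∀f ∀b (¬R(e,g) ∧ R(e,e) ∨ K(f) ∧ K(b))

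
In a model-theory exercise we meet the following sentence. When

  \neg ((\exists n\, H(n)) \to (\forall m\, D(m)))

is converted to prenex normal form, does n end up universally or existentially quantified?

existential

First replace A → B with ¬A ∨ B.
  \neg (\neg (\exists n\, H(n)) \lor (\forall m\, D(m)))
Move each ¬ inward, flipping quantifiers it crosses:
  (\exists n\, H(n)) \land (\exists m\, \neg D(m))
Finally move all quantifiers to the prefix:
  \exists n\, \exists m\, (H(n) \land \neg D(m))
The quantifier \exists n sits under an even number of negations (counting the antecedent side of each →), so it remains existential.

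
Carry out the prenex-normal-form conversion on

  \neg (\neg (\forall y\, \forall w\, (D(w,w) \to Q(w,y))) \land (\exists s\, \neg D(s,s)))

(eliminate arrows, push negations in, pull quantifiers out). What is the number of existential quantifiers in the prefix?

Eliminate → and ↔ using ¬ and ∨.
  \neg (\neg (\forall y\, \forall w\, (\neg D(w,w) \lor Q(w,y))) \land (\exists s\, \neg D(s,s)))
Move each ¬ inward, flipping quantifiers it crosses:
  (\forall y\, \forall w\, (\neg D(w,w) \lor Q(w,y))) \lor (\forall s\, D(s,s))
All bound variables are already distinct, so no renaming is needed.
Pull the quantifiers to the front (each side's bound variable is not free in the other side):
  \forall y\, \forall w\, \forall s\, (\neg D(w,w) \lor Q(w,y) \lor D(s,s))
The prefix is \forall y \forall w \forall s: 3 universal, 0 existential.

0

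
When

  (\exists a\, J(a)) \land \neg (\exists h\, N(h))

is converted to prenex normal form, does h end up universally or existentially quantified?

Push ¬ through the quantifiers and connectives to reach negation normal form:
  (\exists a\, J(a)) \land (\forall h\, \neg N(h))
All bound variables are already distinct, so no renaming is needed.
Finally move all quantifiers to the prefix:
  \exists a\, \forall h\, (J(a) \land \neg N(h))
The quantifier \exists h sits under an odd number of negations, so it flips to \forall h.

universal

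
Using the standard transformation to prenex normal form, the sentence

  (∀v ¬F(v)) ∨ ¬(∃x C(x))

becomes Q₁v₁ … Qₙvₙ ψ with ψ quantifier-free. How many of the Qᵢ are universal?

2

Drive negations inward (¬∀x A ≡ ∃x ¬A, ¬∃x A ≡ ∀x ¬A, De Morgan for ∧/∨):
  (∀v ¬F(v)) ∨ (∀x ¬C(x))
Finally move all quantifiers to the prefix:
  ∀v ∀x (¬F(v) ∨ ¬C(x))
The prefix is ∀v ∀x: 2 universal, 0 existential.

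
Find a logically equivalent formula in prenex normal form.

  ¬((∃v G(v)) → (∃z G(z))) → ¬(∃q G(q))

∀v ∃z ∀q (¬G(v) ∨ G(z) ∨ ¬G(q))

First replace A → B with ¬A ∨ B.
  ¬¬(¬(∃v G(v)) ∨ (∃z G(z))) ∨ ¬(∃q G(q))
Drive negations inward (¬∀x A ≡ ∃x ¬A, ¬∃x A ≡ ∀x ¬A, De Morgan for ∧/∨):
  (∀v ¬G(v)) ∨ (∃z G(z)) ∨ (∀q ¬G(q))
Extract every quantifier outward, since the variables are now distinct and don't occur free across branches:
  ∀v ∃z ∀q (¬G(v) ∨ G(z) ∨ ¬G(q))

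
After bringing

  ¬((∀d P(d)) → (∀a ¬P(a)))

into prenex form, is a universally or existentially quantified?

existential

Eliminate → and ↔ using ¬ and ∨.
  ¬(¬(∀d P(d)) ∨ (∀a ¬P(a)))
Move each ¬ inward, flipping quantifiers it crosses:
  (∀d P(d)) ∧ (∃a P(a))
All bound variables are already distinct, so no renaming is needed.
Extract every quantifier outward, since the variables are now distinct and don't occur free across branches:
  ∀d ∃a (P(d) ∧ P(a))
The quantifier ∀a sits under an odd number of negations (counting the antecedent side of each →), so it flips to ∃a.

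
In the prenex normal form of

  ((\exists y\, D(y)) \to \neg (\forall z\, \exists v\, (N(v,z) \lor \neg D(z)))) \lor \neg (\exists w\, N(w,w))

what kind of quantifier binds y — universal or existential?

universal

Rewrite implications/biconditionals: A → B as ¬A ∨ B.
  \neg (\exists y\, D(y)) \lor \neg (\forall z\, \exists v\, (N(v,z) \lor \neg D(z))) \lor \neg (\exists w\, N(w,w))
Drive negations inward (¬∀x A ≡ ∃x ¬A, ¬∃x A ≡ ∀x ¬A, De Morgan for ∧/∨):
  (\forall y\, \neg D(y)) \lor (\exists z\, \forall v\, (\neg N(v,z) \land D(z))) \lor (\forall w\, \neg N(w,w))
Pull the quantifiers to the front (each side's bound variable is not free in the other side):
  \forall y\, \exists z\, \forall v\, \forall w\, (\neg D(y) \lor \neg N(v,z) \land D(z) \lor \neg N(w,w))
The quantifier \exists y sits under an odd number of negations (counting the antecedent side of each →), so it flips to \forall y.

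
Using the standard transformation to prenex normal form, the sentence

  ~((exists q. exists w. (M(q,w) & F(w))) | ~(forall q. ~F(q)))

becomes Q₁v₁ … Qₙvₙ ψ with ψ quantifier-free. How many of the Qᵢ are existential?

0

Move each ¬ inward, flipping quantifiers it crosses:
  (forall q. forall w. (~M(q,w) | ~F(w))) & (forall q. ~F(q))
Rename bound variables to avoid capture: q↦w1.
  (forall q. forall w. (~M(q,w) | ~F(w))) & (forall w1. ~F(w1))
Finally move all quantifiers to the prefix:
  forall q. forall w. forall w1. ((~M(q,w) | ~F(w)) & ~F(w1))
The prefix is forall q forall w forall w1: 3 universal, 0 existential.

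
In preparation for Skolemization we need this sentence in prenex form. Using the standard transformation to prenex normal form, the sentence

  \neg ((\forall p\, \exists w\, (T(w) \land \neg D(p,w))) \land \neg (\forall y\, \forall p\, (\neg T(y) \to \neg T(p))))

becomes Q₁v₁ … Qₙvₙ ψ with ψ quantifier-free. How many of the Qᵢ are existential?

Eliminate → and ↔ using ¬ and ∨.
  \neg ((\forall p\, \exists w\, (T(w) \land \neg D(p,w))) \land \neg (\forall y\, \forall p\, (\neg \neg T(y) \lor \neg T(p))))
Move each ¬ inward, flipping quantifiers it crosses:
  (\exists p\, \forall w\, (\neg T(w) \lor D(p,w))) \lor (\forall y\, \forall p\, (T(y) \lor \neg T(p)))
Standardize variables apart so no two quantifiers bind the same name: p↦r.
  (\exists p\, \forall w\, (\neg T(w) \lor D(p,w))) \lor (\forall y\, \forall r\, (T(y) \lor \neg T(r)))
Extract every quantifier outward, since the variables are now distinct and don't occur free across branches:
  \exists p\, \forall w\, \forall y\, \forall r\, (\neg T(w) \lor D(p,w) \lor T(y) \lor \neg T(r))
The prefix is \exists p \forall w \forall y \forall r: 3 universal, 1 existential.

1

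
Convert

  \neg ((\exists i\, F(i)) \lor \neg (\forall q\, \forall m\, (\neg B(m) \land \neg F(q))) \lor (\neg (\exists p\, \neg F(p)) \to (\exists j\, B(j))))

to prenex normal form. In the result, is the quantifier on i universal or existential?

Eliminate → and ↔ using ¬ and ∨.
  \neg ((\exists i\, F(i)) \lor \neg (\forall q\, \forall m\, (\neg B(m) \land \neg F(q))) \lor \neg \neg (\exists p\, \neg F(p)) \lor (\exists j\, B(j)))
Push ¬ through the quantifiers and connectives to reach negation normal form:
  (\forall i\, \neg F(i)) \land (\forall q\, \forall m\, (\neg B(m) \land \neg F(q))) \land (\forall p\, F(p)) \land (\forall j\, \neg B(j))
All bound variables are already distinct, so no renaming is needed.
Pull the quantifiers to the front (each side's bound variable is not free in the other side):
  \forall i\, \forall q\, \forall m\, \forall p\, \forall j\, (\neg F(i) \land \neg B(m) \land \neg F(q) \land F(p) \land \neg B(j))
The quantifier \exists i sits under an odd number of negations (counting the antecedent side of each →), so it flips to \forall i.

universal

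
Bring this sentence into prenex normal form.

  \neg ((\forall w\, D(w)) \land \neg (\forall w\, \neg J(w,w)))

\exists w\, \forall z\, (\neg D(w) \lor \neg J(z,z))

Push ¬ through the quantifiers and connectives to reach negation normal form:
  (\exists w\, \neg D(w)) \lor (\forall w\, \neg J(w,w))
Give each quantifier a distinct variable: w↦z.
  (\exists w\, \neg D(w)) \lor (\forall z\, \neg J(z,z))
Finally move all quantifiers to the prefix:
  \exists w\, \forall z\, (\neg D(w) \lor \neg J(z,z))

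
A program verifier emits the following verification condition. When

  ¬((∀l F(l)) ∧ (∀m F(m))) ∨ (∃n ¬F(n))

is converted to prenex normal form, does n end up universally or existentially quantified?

Drive negations inward (¬∀x A ≡ ∃x ¬A, ¬∃x A ≡ ∀x ¬A, De Morgan for ∧/∨):
  (∃l ¬F(l)) ∨ (∃m ¬F(m)) ∨ (∃n ¬F(n))
All bound variables are already distinct, so no renaming is needed.
Pull the quantifiers to the front (each side's bound variable is not free in the other side):
  ∃l ∃m ∃n (¬F(l) ∨ ¬F(m) ∨ ¬F(n))
The quantifier ∃n sits under an even number of negations, so it remains existential.

existential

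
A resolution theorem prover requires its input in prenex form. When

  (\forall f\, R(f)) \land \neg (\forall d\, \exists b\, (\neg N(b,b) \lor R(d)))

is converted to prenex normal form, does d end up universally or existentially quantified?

existential

Move each ¬ inward, flipping quantifiers it crosses:
  (\forall f\, R(f)) \land (\exists d\, \forall b\, (N(b,b) \land \neg R(d)))
All bound variables are already distinct, so no renaming is needed.
Pull the quantifiers to the front (each side's bound variable is not free in the other side):
  \forall f\, \exists d\, \forall b\, (R(f) \land N(b,b) \land \neg R(d))
The quantifier \forall d sits under an odd number of negations, so it flips to \exists d.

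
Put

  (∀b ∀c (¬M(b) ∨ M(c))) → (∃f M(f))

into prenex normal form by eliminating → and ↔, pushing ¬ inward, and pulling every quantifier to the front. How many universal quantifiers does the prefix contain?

0

Eliminate → and ↔ using ¬ and ∨.
  ¬(∀b ∀c (¬M(b) ∨ M(c))) ∨ (∃f M(f))
Drive negations inward (¬∀x A ≡ ∃x ¬A, ¬∃x A ≡ ∀x ¬A, De Morgan for ∧/∨):
  (∃b ∃c (M(b) ∧ ¬M(c))) ∨ (∃f M(f))
Extract every quantifier outward, since the variables are now distinct and don't occur free across branches:
  ∃b ∃c ∃f (M(b) ∧ ¬M(c) ∨ M(f))
The prefix is ∃b ∃c ∃f: 0 universal, 3 existential.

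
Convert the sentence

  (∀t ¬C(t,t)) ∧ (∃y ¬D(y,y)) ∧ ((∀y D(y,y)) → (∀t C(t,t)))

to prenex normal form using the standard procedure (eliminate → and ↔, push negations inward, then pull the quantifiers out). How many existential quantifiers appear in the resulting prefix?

2

Rewrite implications/biconditionals: A → B as ¬A ∨ B.
  (∀t ¬C(t,t)) ∧ (∃y ¬D(y,y)) ∧ (¬(∀y D(y,y)) ∨ (∀t C(t,t)))
Push ¬ through the quantifiers and connectives to reach negation normal form:
  (∀t ¬C(t,t)) ∧ (∃y ¬D(y,y)) ∧ ((∃y ¬D(y,y)) ∨ (∀t C(t,t)))
Standardize variables apart so no two quantifiers bind the same name: y↦x, t↦u.
  (∀t ¬C(t,t)) ∧ (∃y ¬D(y,y)) ∧ ((∃x ¬D(x,x)) ∨ (∀u C(u,u)))
Extract every quantifier outward, since the variables are now distinct and don't occur free across branches:
  ∀t ∃y ∃x ∀u (¬C(t,t) ∧ ¬D(y,y) ∧ (¬D(x,x) ∨ C(u,u)))
The prefix is ∀t ∃y ∃x ∀u: 2 universal, 2 existential.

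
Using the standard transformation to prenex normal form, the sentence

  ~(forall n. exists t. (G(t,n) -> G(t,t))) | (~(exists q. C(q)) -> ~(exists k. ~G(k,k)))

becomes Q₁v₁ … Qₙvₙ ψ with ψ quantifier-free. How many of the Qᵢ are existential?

Eliminate → and ↔ using ¬ and ∨.
  ~(forall n. exists t. (~G(t,n) | G(t,t))) | ~~(exists q. C(q)) | ~(exists k. ~G(k,k))
Move each ¬ inward, flipping quantifiers it crosses:
  (exists n. forall t. (G(t,n) & ~G(t,t))) | (exists q. C(q)) | (forall k. G(k,k))
Extract every quantifier outward, since the variables are now distinct and don't occur free across branches:
  exists n. forall t. exists q. forall k. (G(t,n) & ~G(t,t) | C(q) | G(k,k))
The prefix is exists n forall t exists q forall k: 2 universal, 2 existential.

2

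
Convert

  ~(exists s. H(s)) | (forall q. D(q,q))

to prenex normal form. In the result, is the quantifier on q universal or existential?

universal

Push ¬ through the quantifiers and connectives to reach negation normal form:
  (forall s. ~H(s)) | (forall q. D(q,q))
All bound variables are already distinct, so no renaming is needed.
Extract every quantifier outward, since the variables are now distinct and don't occur free across branches:
  forall s. forall q. (~H(s) | D(q,q))
The quantifier forall q sits under an even number of negations, so it remains universal.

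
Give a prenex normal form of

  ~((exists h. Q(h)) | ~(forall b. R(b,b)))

Move each ¬ inward, flipping quantifiers it crosses:
  (forall h. ~Q(h)) & (forall b. R(b,b))
Pull the quantifiers to the front (each side's bound variable is not free in the other side):
  forall h. forall b. (~Q(h) & R(b,b))

forall h. forall b. (~Q(h) & R(b,b))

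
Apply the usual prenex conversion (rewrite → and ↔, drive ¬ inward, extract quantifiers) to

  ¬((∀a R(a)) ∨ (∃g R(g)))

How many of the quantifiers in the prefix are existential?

1

Drive negations inward (¬∀x A ≡ ∃x ¬A, ¬∃x A ≡ ∀x ¬A, De Morgan for ∧/∨):
  (∃a ¬R(a)) ∧ (∀g ¬R(g))
Finally move all quantifiers to the prefix:
  ∃a ∀g (¬R(a) ∧ ¬R(g))
The prefix is ∃a ∀g: 1 universal, 1 existential.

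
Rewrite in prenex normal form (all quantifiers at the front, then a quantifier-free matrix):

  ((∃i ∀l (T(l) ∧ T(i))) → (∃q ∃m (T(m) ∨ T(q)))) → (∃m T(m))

Rewrite implications/biconditionals: A → B as ¬A ∨ B.
  ¬(¬(∃i ∀l (T(l) ∧ T(i))) ∨ (∃q ∃m (T(m) ∨ T(q)))) ∨ (∃m T(m))
Move each ¬ inward, flipping quantifiers it crosses:
  (∃i ∀l (T(l) ∧ T(i))) ∧ (∀q ∀m (¬T(m) ∧ ¬T(q))) ∨ (∃m T(m))
Standardize variables apart so no two quantifiers bind the same name: m↦s.
  (∃i ∀l (T(l) ∧ T(i))) ∧ (∀q ∀m (¬T(m) ∧ ¬T(q))) ∨ (∃s T(s))
Extract every quantifier outward, since the variables are now distinct and don't occur free across branches:
  ∃i ∀l ∀q ∀m ∃s (T(l) ∧ T(i) ∧ ¬T(m) ∧ ¬T(q) ∨ T(s))

∃i ∀l ∀q ∀m ∃s (T(l) ∧ T(i) ∧ ¬T(m) ∧ ¬T(q) ∨ T(s))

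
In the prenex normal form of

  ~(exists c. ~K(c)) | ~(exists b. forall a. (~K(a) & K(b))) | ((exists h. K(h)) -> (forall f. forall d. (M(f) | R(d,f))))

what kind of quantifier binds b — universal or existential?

universal

Eliminate → and ↔ using ¬ and ∨.
  ~(exists c. ~K(c)) | ~(exists b. forall a. (~K(a) & K(b))) | ~(exists h. K(h)) | (forall f. forall d. (M(f) | R(d,f)))
Move each ¬ inward, flipping quantifiers it crosses:
  (forall c. K(c)) | (forall b. exists a. (K(a) | ~K(b))) | (forall h. ~K(h)) | (forall f. forall d. (M(f) | R(d,f)))
All bound variables are already distinct, so no renaming is needed.
Extract every quantifier outward, since the variables are now distinct and don't occur free across branches:
  forall c. forall b. exists a. forall h. forall f. forall d. (K(c) | K(a) | ~K(b) | ~K(h) | M(f) | R(d,f))
The quantifier exists b sits under an odd number of negations (counting the antecedent side of each →), so it flips to forall b.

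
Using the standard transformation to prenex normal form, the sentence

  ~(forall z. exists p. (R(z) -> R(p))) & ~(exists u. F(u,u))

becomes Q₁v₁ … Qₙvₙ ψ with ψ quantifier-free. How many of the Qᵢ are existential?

Eliminate → and ↔ using ¬ and ∨.
  ~(forall z. exists p. (~R(z) | R(p))) & ~(exists u. F(u,u))
Push ¬ through the quantifiers and connectives to reach negation normal form:
  (exists z. forall p. (R(z) & ~R(p))) & (forall u. ~F(u,u))
Finally move all quantifiers to the prefix:
  exists z. forall p. forall u. (R(z) & ~R(p) & ~F(u,u))
The prefix is exists z forall p forall u: 2 universal, 1 existential.

1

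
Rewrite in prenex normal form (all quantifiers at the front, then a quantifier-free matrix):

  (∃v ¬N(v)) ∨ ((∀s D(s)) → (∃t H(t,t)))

Rewrite implications/biconditionals: A → B as ¬A ∨ B.
  (∃v ¬N(v)) ∨ ¬(∀s D(s)) ∨ (∃t H(t,t))
Push ¬ through the quantifiers and connectives to reach negation normal form:
  (∃v ¬N(v)) ∨ (∃s ¬D(s)) ∨ (∃t H(t,t))
All bound variables are already distinct, so no renaming is needed.
Extract every quantifier outward, since the variables are now distinct and don't occur free across branches:
  ∃v ∃s ∃t (¬N(v) ∨ ¬D(s) ∨ H(t,t))

∃v ∃s ∃t (¬N(v) ∨ ¬D(s) ∨ H(t,t))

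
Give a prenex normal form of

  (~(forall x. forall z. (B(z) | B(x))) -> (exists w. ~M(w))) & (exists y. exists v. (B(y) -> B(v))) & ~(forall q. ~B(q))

First replace A → B with ¬A ∨ B.
  (~~(forall x. forall z. (B(z) | B(x))) | (exists w. ~M(w))) & (exists y. exists v. (~B(y) | B(v))) & ~(forall q. ~B(q))
Push ¬ through the quantifiers and connectives to reach negation normal form:
  ((forall x. forall z. (B(z) | B(x))) | (exists w. ~M(w))) & (exists y. exists v. (~B(y) | B(v))) & (exists q. B(q))
All bound variables are already distinct, so no renaming is needed.
Extract every quantifier outward, since the variables are now distinct and don't occur free across branches:
  forall x. forall z. exists w. exists y. exists v. exists q. ((B(z) | B(x) | ~M(w)) & (~B(y) | B(v)) & B(q))

forall x. forall z. exists w. exists y. exists v. exists q. ((B(z) | B(x) | ~M(w)) & (~B(y) | B(v)) & B(q))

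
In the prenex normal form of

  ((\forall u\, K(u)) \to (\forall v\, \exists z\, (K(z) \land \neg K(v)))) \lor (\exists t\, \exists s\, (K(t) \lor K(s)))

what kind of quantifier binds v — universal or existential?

universal

Eliminate → and ↔ using ¬ and ∨.
  \neg (\forall u\, K(u)) \lor (\forall v\, \exists z\, (K(z) \land \neg K(v))) \lor (\exists t\, \exists s\, (K(t) \lor K(s)))
Push ¬ through the quantifiers and connectives to reach negation normal form:
  (\exists u\, \neg K(u)) \lor (\forall v\, \exists z\, (K(z) \land \neg K(v))) \lor (\exists t\, \exists s\, (K(t) \lor K(s)))
Pull the quantifiers to the front (each side's bound variable is not free in the other side):
  \exists u\, \forall v\, \exists z\, \exists t\, \exists s\, (\neg K(u) \lor K(z) \land \neg K(v) \lor K(t) \lor K(s))
The quantifier \forall v sits under an even number of negations (counting the antecedent side of each →), so it remains universal.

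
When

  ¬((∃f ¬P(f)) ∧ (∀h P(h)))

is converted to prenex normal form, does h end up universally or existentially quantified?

Drive negations inward (¬∀x A ≡ ∃x ¬A, ¬∃x A ≡ ∀x ¬A, De Morgan for ∧/∨):
  (∀f P(f)) ∨ (∃h ¬P(h))
All bound variables are already distinct, so no renaming is needed.
Extract every quantifier outward, since the variables are now distinct and don't occur free across branches:
  ∀f ∃h (P(f) ∨ ¬P(h))
The quantifier ∀h sits under an odd number of negations, so it flips to ∃h.

existential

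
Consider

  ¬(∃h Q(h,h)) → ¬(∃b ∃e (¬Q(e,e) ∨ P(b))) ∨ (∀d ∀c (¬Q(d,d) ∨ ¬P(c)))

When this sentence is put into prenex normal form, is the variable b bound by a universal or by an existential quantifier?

First replace A → B with ¬A ∨ B.
  ¬¬(∃h Q(h,h)) ∨ ¬(∃b ∃e (¬Q(e,e) ∨ P(b))) ∨ (∀d ∀c (¬Q(d,d) ∨ ¬P(c)))
Push ¬ through the quantifiers and connectives to reach negation normal form:
  (∃h Q(h,h)) ∨ (∀b ∀e (Q(e,e) ∧ ¬P(b))) ∨ (∀d ∀c (¬Q(d,d) ∨ ¬P(c)))
Pull the quantifiers to the front (each side's bound variable is not free in the other side):
  ∃h ∀b ∀e ∀d ∀c (Q(h,h) ∨ Q(e,e) ∧ ¬P(b) ∨ ¬Q(d,d) ∨ ¬P(c))
The quantifier ∃b sits under an odd number of negations (counting the antecedent side of each →), so it flips to ∀b.

universal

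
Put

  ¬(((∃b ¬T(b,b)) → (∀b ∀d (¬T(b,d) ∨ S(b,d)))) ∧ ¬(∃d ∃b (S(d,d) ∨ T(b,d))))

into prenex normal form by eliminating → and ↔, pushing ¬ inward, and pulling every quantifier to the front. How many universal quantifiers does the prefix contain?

First replace A → B with ¬A ∨ B.
  ¬((¬(∃b ¬T(b,b)) ∨ (∀b ∀d (¬T(b,d) ∨ S(b,d)))) ∧ ¬(∃d ∃b (S(d,d) ∨ T(b,d))))
Push ¬ through the quantifiers and connectives to reach negation normal form:
  (∃b ¬T(b,b)) ∧ (∃b ∃d (T(b,d) ∧ ¬S(b,d))) ∨ (∃d ∃b (S(d,d) ∨ T(b,d)))
Standardize variables apart so no two quantifiers bind the same name: b↦p, d↦s, b↦x.
  (∃b ¬T(b,b)) ∧ (∃p ∃d (T(p,d) ∧ ¬S(p,d))) ∨ (∃s ∃x (S(s,s) ∨ T(x,s)))
Extract every quantifier outward, since the variables are now distinct and don't occur free across branches:
  ∃b ∃p ∃d ∃s ∃x (¬T(b,b) ∧ T(p,d) ∧ ¬S(p,d) ∨ S(s,s) ∨ T(x,s))
The prefix is ∃b ∃p ∃d ∃s ∃x: 0 universal, 5 existential.

0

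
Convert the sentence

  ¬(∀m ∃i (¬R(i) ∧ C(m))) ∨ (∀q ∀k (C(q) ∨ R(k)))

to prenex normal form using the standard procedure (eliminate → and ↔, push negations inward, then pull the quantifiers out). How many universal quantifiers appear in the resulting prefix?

Move each ¬ inward, flipping quantifiers it crosses:
  (∃m ∀i (R(i) ∨ ¬C(m))) ∨ (∀q ∀k (C(q) ∨ R(k)))
All bound variables are already distinct, so no renaming is needed.
Extract every quantifier outward, since the variables are now distinct and don't occur free across branches:
  ∃m ∀i ∀q ∀k (R(i) ∨ ¬C(m) ∨ C(q) ∨ R(k))
The prefix is ∃m ∀i ∀q ∀k: 3 universal, 1 existential.

3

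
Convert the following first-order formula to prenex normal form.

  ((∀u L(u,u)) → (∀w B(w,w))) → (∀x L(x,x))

First replace A → B with ¬A ∨ B.
  ¬(¬(∀u L(u,u)) ∨ (∀w B(w,w))) ∨ (∀x L(x,x))
Move each ¬ inward, flipping quantifiers it crosses:
  (∀u L(u,u)) ∧ (∃w ¬B(w,w)) ∨ (∀x L(x,x))
All bound variables are already distinct, so no renaming is needed.
Pull the quantifiers to the front (each side's bound variable is not free in the other side):
  ∀u ∃w ∀x (L(u,u) ∧ ¬B(w,w) ∨ L(x,x))

∀u ∃w ∀x (L(u,u) ∧ ¬B(w,w) ∨ L(x,x))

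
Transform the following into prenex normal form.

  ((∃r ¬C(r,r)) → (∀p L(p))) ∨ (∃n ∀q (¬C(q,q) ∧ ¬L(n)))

First replace A → B with ¬A ∨ B.
  ¬(∃r ¬C(r,r)) ∨ (∀p L(p)) ∨ (∃n ∀q (¬C(q,q) ∧ ¬L(n)))
Drive negations inward (¬∀x A ≡ ∃x ¬A, ¬∃x A ≡ ∀x ¬A, De Morgan for ∧/∨):
  (∀r C(r,r)) ∨ (∀p L(p)) ∨ (∃n ∀q (¬C(q,q) ∧ ¬L(n)))
Extract every quantifier outward, since the variables are now distinct and don't occur free across branches:
  ∀r ∀p ∃n ∀q (C(r,r) ∨ L(p) ∨ ¬C(q,q) ∧ ¬L(n))

∀r ∀p ∃n ∀q (C(r,r) ∨ L(p) ∨ ¬C(q,q) ∧ ¬L(n))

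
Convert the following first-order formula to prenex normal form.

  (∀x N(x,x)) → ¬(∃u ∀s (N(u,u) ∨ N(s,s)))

Rewrite implications/biconditionals: A → B as ¬A ∨ B.
  ¬(∀x N(x,x)) ∨ ¬(∃u ∀s (N(u,u) ∨ N(s,s)))
Push ¬ through the quantifiers and connectives to reach negation normal form:
  (∃x ¬N(x,x)) ∨ (∀u ∃s (¬N(u,u) ∧ ¬N(s,s)))
Extract every quantifier outward, since the variables are now distinct and don't occur free across branches:
  ∃x ∀u ∃s (¬N(x,x) ∨ ¬N(u,u) ∧ ¬N(s,s))

∃x ∀u ∃s (¬N(x,x) ∨ ¬N(u,u) ∧ ¬N(s,s))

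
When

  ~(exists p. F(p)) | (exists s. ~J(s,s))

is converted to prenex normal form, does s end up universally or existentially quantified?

Drive negations inward (¬∀x A ≡ ∃x ¬A, ¬∃x A ≡ ∀x ¬A, De Morgan for ∧/∨):
  (forall p. ~F(p)) | (exists s. ~J(s,s))
All bound variables are already distinct, so no renaming is needed.
Pull the quantifiers to the front (each side's bound variable is not free in the other side):
  forall p. exists s. (~F(p) | ~J(s,s))
The quantifier exists s sits under an even number of negations, so it remains existential.

existential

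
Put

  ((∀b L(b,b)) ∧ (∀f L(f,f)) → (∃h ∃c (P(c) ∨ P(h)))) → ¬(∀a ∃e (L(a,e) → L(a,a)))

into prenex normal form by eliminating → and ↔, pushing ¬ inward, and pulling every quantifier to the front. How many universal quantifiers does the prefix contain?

5

First replace A → B with ¬A ∨ B.
  ¬(¬((∀b L(b,b)) ∧ (∀f L(f,f))) ∨ (∃h ∃c (P(c) ∨ P(h)))) ∨ ¬(∀a ∃e (¬L(a,e) ∨ L(a,a)))
Push ¬ through the quantifiers and connectives to reach negation normal form:
  (∀b L(b,b)) ∧ (∀f L(f,f)) ∧ (∀h ∀c (¬P(c) ∧ ¬P(h))) ∨ (∃a ∀e (L(a,e) ∧ ¬L(a,a)))
All bound variables are already distinct, so no renaming is needed.
Pull the quantifiers to the front (each side's bound variable is not free in the other side):
  ∀b ∀f ∀h ∀c ∃a ∀e (L(b,b) ∧ L(f,f) ∧ ¬P(c) ∧ ¬P(h) ∨ L(a,e) ∧ ¬L(a,a))
The prefix is ∀b ∀f ∀h ∀c ∃a ∀e: 5 universal, 1 existential.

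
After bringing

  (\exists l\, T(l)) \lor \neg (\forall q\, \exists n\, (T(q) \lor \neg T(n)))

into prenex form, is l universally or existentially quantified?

Push ¬ through the quantifiers and connectives to reach negation normal form:
  (\exists l\, T(l)) \lor (\exists q\, \forall n\, (\neg T(q) \land T(n)))
All bound variables are already distinct, so no renaming is needed.
Pull the quantifiers to the front (each side's bound variable is not free in the other side):
  \exists l\, \exists q\, \forall n\, (T(l) \lor \neg T(q) \land T(n))
The quantifier \exists l sits under an even number of negations, so it remains existential.

existential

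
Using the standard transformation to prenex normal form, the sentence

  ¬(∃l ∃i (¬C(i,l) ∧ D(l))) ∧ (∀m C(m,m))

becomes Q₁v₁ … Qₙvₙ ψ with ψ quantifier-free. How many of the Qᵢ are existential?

0

Move each ¬ inward, flipping quantifiers it crosses:
  (∀l ∀i (C(i,l) ∨ ¬D(l))) ∧ (∀m C(m,m))
Finally move all quantifiers to the prefix:
  ∀l ∀i ∀m ((C(i,l) ∨ ¬D(l)) ∧ C(m,m))
The prefix is ∀l ∀i ∀m: 3 universal, 0 existential.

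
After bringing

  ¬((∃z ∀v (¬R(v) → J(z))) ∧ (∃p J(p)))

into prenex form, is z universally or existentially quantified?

Eliminate → and ↔ using ¬ and ∨.
  ¬((∃z ∀v (¬¬R(v) ∨ J(z))) ∧ (∃p J(p)))
Push ¬ through the quantifiers and connectives to reach negation normal form:
  (∀z ∃v (¬R(v) ∧ ¬J(z))) ∨ (∀p ¬J(p))
All bound variables are already distinct, so no renaming is needed.
Extract every quantifier outward, since the variables are now distinct and don't occur free across branches:
  ∀z ∃v ∀p (¬R(v) ∧ ¬J(z) ∨ ¬J(p))
The quantifier ∃z sits under an odd number of negations (counting the antecedent side of each →), so it flips to ∀z.

universal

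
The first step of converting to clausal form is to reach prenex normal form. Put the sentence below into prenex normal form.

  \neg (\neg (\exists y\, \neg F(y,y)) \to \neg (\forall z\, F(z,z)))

First replace A → B with ¬A ∨ B.
  \neg (\neg \neg (\exists y\, \neg F(y,y)) \lor \neg (\forall z\, F(z,z)))
Move each ¬ inward, flipping quantifiers it crosses:
  (\forall y\, F(y,y)) \land (\forall z\, F(z,z))
All bound variables are already distinct, so no renaming is needed.
Finally move all quantifiers to the prefix:
  \forall y\, \forall z\, (F(y,y) \land F(z,z))

\forall y\, \forall z\, (F(y,y) \land F(z,z))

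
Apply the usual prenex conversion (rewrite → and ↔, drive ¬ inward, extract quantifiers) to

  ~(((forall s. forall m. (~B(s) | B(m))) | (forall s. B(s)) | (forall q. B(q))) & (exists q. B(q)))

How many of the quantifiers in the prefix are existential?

Drive negations inward (¬∀x A ≡ ∃x ¬A, ¬∃x A ≡ ∀x ¬A, De Morgan for ∧/∨):
  (exists s. exists m. (B(s) & ~B(m))) & (exists s. ~B(s)) & (exists q. ~B(q)) | (forall q. ~B(q))
Give each quantifier a distinct variable: s↦x1, q↦w1.
  (exists s. exists m. (B(s) & ~B(m))) & (exists x1. ~B(x1)) & (exists q. ~B(q)) | (forall w1. ~B(w1))
Extract every quantifier outward, since the variables are now distinct and don't occur free across branches:
  exists s. exists m. exists x1. exists q. forall w1. (B(s) & ~B(m) & ~B(x1) & ~B(q) | ~B(w1))
The prefix is exists s exists m exists x1 exists q forall w1: 1 universal, 4 existential.

4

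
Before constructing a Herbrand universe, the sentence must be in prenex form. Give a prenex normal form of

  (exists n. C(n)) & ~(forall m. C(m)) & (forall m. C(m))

exists n. exists m. forall x1. (C(n) & ~C(m) & C(x1))

Push ¬ through the quantifiers and connectives to reach negation normal form:
  (exists n. C(n)) & (exists m. ~C(m)) & (forall m. C(m))
Give each quantifier a distinct variable: m↦x1.
  (exists n. C(n)) & (exists m. ~C(m)) & (forall x1. C(x1))
Finally move all quantifiers to the prefix:
  exists n. exists m. forall x1. (C(n) & ~C(m) & C(x1))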